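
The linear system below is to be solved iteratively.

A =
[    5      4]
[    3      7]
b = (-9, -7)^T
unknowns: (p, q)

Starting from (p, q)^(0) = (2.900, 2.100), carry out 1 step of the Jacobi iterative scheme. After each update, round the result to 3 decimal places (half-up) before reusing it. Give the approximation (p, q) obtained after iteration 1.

(-3.480, -2.243)

Iteration 1:
  p = (-9 - (4)·2.100) / (5) = -3.480
  q = (-7 - (3)·2.900) / (7) = -2.243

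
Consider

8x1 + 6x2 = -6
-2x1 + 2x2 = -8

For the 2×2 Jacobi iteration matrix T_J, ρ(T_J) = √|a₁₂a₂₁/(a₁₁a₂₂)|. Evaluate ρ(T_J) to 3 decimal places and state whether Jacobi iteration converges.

0.866

a₁₂a₂₁/(a₁₁a₂₂) = (6)·(-2) / ((8)·(2)) = -0.750000
ρ = √|-0.750000| = √0.750000 = 0.866
ρ < 1, so Jacobi converges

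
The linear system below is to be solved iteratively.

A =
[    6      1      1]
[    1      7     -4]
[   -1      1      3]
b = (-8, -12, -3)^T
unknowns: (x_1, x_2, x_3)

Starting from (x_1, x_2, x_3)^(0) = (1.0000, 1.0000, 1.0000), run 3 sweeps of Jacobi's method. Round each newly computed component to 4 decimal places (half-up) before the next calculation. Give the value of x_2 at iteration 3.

-2.2222

Iteration 1:
  x_1 = (-8 - (1)·1.0000 - (1)·1.0000) / (6) = -1.6667
  x_2 = (-12 - (1)·1.0000 - (-4)·1.0000) / (7) = -1.2857
  x_3 = (-3 - (-1)·1.0000 - (1)·1.0000) / (3) = -1.0000
Iteration 2:
  x_1 = (-8 - (1)·-1.2857 - (1)·-1.0000) / (6) = -0.9524
  x_2 = (-12 - (1)·-1.6667 - (-4)·-1.0000) / (7) = -2.0476
  x_3 = (-3 - (-1)·-1.6667 - (1)·-1.2857) / (3) = -1.1270
Iteration 3:
  x_1 = (-8 - (1)·-2.0476 - (1)·-1.1270) / (6) = -0.8042
  x_2 = (-12 - (1)·-0.9524 - (-4)·-1.1270) / (7) = -2.2222
  x_3 = (-3 - (-1)·-0.9524 - (1)·-2.0476) / (3) = -0.6349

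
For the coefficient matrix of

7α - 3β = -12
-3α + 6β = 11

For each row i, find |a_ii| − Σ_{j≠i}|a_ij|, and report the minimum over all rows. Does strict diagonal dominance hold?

row 1: |7| − (3) = 4
row 2: |6| − (3) = 3
minimum over rows = 3 → strictly diagonally dominant (convergence guaranteed)

3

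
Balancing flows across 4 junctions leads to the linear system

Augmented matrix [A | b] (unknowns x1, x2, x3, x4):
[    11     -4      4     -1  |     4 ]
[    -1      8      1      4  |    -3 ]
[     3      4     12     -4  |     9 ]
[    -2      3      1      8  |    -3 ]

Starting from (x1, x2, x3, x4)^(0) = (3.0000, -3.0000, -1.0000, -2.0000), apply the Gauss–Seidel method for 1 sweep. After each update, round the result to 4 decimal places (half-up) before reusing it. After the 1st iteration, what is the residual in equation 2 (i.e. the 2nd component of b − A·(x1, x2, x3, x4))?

Iteration 1:
  x1 = (4 - (-4)·-3.0000 - (4)·-1.0000 - (-1)·-2.0000) / (11) = -0.5455
  x2 = (-3 - (-1)·-0.5455 - (1)·-1.0000 - (4)·-2.0000) / (8) = 0.6818
  x3 = (9 - (3)·-0.5455 - (4)·0.6818 - (-4)·-2.0000) / (12) = -0.0076
  x4 = (-3 - (-2)·-0.5455 - (3)·0.6818 - (1)·-0.0076) / (8) = -0.7661
Residual b − A·x = (11.9920, -5.9279, 4.9361, 0.0000)

-5.9279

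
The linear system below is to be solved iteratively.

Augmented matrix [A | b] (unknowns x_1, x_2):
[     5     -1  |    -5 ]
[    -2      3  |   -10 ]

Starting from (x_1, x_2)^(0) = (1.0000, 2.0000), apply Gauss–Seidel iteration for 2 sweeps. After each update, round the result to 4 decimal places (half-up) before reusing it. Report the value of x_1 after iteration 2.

-1.7467

Iteration 1:
  x_1 = (-5 - (-1)·2.0000) / (5) = -0.6000
  x_2 = (-10 - (-2)·-0.6000) / (3) = -3.7333
Iteration 2:
  x_1 = (-5 - (-1)·-3.7333) / (5) = -1.7467
  x_2 = (-10 - (-2)·-1.7467) / (3) = -4.4978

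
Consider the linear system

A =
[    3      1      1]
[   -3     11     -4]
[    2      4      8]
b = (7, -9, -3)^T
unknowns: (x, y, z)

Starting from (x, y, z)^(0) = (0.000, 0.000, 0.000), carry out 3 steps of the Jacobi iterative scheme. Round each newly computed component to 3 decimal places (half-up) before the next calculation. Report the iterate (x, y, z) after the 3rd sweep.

(2.622, -0.273, -0.899)

Iteration 1:
  x = (7 - (1)·0.000 - (1)·0.000) / (3) = 2.333
  y = (-9 - (-3)·0.000 - (-4)·0.000) / (11) = -0.818
  z = (-3 - (2)·0.000 - (4)·0.000) / (8) = -0.375
Iteration 2:
  x = (7 - (1)·-0.818 - (1)·-0.375) / (3) = 2.731
  y = (-9 - (-3)·2.333 - (-4)·-0.375) / (11) = -0.318
  z = (-3 - (2)·2.333 - (4)·-0.818) / (8) = -0.549
Iteration 3:
  x = (7 - (1)·-0.318 - (1)·-0.549) / (3) = 2.622
  y = (-9 - (-3)·2.731 - (-4)·-0.549) / (11) = -0.273
  z = (-3 - (2)·2.731 - (4)·-0.318) / (8) = -0.899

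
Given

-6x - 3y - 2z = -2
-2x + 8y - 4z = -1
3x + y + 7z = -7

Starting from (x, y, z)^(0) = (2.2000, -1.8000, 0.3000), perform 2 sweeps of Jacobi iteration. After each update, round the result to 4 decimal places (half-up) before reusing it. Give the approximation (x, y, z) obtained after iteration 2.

(0.6077, -0.6845, -1.5678)

Iteration 1:
  x = (-2 - (-3)·-1.8000 - (-2)·0.3000) / (-6) = 1.1333
  y = (-1 - (-2)·2.2000 - (-4)·0.3000) / (8) = 0.5750
  z = (-7 - (3)·2.2000 - (1)·-1.8000) / (7) = -1.6857
Iteration 2:
  x = (-2 - (-3)·0.5750 - (-2)·-1.6857) / (-6) = 0.6077
  y = (-1 - (-2)·1.1333 - (-4)·-1.6857) / (8) = -0.6845
  z = (-7 - (3)·1.1333 - (1)·0.5750) / (7) = -1.5678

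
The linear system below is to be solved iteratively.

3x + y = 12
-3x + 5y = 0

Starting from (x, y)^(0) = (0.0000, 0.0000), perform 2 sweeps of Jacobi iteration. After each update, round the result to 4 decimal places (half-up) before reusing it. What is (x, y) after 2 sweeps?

(4.0000, 2.4000)

Iteration 1:
  x = (12 - (1)·0.0000) / (3) = 4.0000
  y = (0 - (-3)·0.0000) / (5) = 0.0000
Iteration 2:
  x = (12 - (1)·0.0000) / (3) = 4.0000
  y = (0 - (-3)·4.0000) / (5) = 2.4000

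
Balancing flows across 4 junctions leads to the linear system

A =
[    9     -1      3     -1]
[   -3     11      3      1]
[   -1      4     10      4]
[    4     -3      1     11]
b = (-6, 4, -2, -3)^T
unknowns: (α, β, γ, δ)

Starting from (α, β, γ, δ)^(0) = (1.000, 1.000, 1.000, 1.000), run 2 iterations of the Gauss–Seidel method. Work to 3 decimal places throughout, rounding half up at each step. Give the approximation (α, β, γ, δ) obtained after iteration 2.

(-0.492, 0.391, -0.408, 0.050)

Iteration 1:
  α = (-6 - (-1)·1.000 - (3)·1.000 - (-1)·1.000) / (9) = -0.778
  β = (4 - (-3)·-0.778 - (3)·1.000 - (1)·1.000) / (11) = -0.212
  γ = (-2 - (-1)·-0.778 - (4)·-0.212 - (4)·1.000) / (10) = -0.593
  δ = (-3 - (4)·-0.778 - (-3)·-0.212 - (1)·-0.593) / (11) = 0.006
Iteration 2:
  α = (-6 - (-1)·-0.212 - (3)·-0.593 - (-1)·0.006) / (9) = -0.492
  β = (4 - (-3)·-0.492 - (3)·-0.593 - (1)·0.006) / (11) = 0.391
  γ = (-2 - (-1)·-0.492 - (4)·0.391 - (4)·0.006) / (10) = -0.408
  δ = (-3 - (4)·-0.492 - (-3)·0.391 - (1)·-0.408) / (11) = 0.050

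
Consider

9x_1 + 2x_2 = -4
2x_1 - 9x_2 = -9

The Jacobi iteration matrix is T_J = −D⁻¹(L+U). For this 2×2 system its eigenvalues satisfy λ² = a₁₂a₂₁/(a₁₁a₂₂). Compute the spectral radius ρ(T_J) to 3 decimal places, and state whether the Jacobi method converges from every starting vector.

0.222

a₁₂a₂₁/(a₁₁a₂₂) = (2)·(2) / ((9)·(-9)) = -0.049383
ρ = √|-0.049383| = √0.049383 = 0.222
ρ < 1, so Jacobi converges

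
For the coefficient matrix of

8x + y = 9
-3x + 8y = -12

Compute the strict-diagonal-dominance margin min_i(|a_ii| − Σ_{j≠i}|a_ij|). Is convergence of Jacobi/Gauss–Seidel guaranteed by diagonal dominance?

row 1: |8| − (1) = 7
row 2: |8| − (3) = 5
minimum over rows = 5 → strictly diagonally dominant (convergence guaranteed)

5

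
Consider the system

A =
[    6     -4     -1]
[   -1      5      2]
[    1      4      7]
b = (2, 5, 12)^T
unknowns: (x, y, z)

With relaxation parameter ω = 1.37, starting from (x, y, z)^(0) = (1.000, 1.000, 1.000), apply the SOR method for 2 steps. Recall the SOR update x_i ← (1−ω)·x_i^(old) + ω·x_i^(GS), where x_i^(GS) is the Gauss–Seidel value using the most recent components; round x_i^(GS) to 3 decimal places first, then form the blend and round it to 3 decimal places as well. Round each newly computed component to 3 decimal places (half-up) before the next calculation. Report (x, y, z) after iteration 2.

(0.978, 0.731, 1.170)

Iteration 1:
  x: GS value = (2 - (-4)·1.000 - (-1)·1.000) / (6) = 1.167;  x ← (1−ω)·1.000 + ω·1.167 = 1.229
  y: GS value = (5 - (-1)·1.229 - (2)·1.000) / (5) = 0.846;  y ← (1−ω)·1.000 + ω·0.846 = 0.789
  z: GS value = (12 - (1)·1.229 - (4)·0.789) / (7) = 1.088;  z ← (1−ω)·1.000 + ω·1.088 = 1.121
Iteration 2:
  x: GS value = (2 - (-4)·0.789 - (-1)·1.121) / (6) = 1.046;  x ← (1−ω)·1.229 + ω·1.046 = 0.978
  y: GS value = (5 - (-1)·0.978 - (2)·1.121) / (5) = 0.747;  y ← (1−ω)·0.789 + ω·0.747 = 0.731
  z: GS value = (12 - (1)·0.978 - (4)·0.731) / (7) = 1.157;  z ← (1−ω)·1.121 + ω·1.157 = 1.170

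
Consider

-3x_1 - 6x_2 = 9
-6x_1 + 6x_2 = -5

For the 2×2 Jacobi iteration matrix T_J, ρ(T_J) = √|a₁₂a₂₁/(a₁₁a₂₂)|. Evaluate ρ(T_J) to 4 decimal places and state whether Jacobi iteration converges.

a₁₂a₂₁/(a₁₁a₂₂) = (-6)·(-6) / ((-3)·(6)) = -2.000000
ρ = √|-2.000000| = √2.000000 = 1.4142
ρ > 1, so Jacobi diverges

1.4142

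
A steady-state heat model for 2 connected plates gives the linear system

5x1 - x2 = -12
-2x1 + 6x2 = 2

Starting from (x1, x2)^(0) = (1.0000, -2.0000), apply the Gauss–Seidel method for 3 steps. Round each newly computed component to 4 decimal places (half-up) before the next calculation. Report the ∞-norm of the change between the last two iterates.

Iteration 1:
  x1 = (-12 - (-1)·-2.0000) / (5) = -2.8000
  x2 = (2 - (-2)·-2.8000) / (6) = -0.6000
Iteration 2:
  x1 = (-12 - (-1)·-0.6000) / (5) = -2.5200
  x2 = (2 - (-2)·-2.5200) / (6) = -0.5067
Iteration 3:
  x1 = (-12 - (-1)·-0.5067) / (5) = -2.5013
  x2 = (2 - (-2)·-2.5013) / (6) = -0.5004
Change: (0.0187, 0.0063) → max |·| = 0.0187

0.0187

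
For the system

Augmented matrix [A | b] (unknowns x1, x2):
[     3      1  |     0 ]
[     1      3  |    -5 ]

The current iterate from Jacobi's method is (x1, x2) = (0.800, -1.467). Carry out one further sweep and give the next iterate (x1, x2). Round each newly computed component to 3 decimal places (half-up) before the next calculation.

One sweep:
  x1 = (0 - (1)·-1.467) / (3) = 0.489
  x2 = (-5 - (1)·0.800) / (3) = -1.933

(0.489, -1.933)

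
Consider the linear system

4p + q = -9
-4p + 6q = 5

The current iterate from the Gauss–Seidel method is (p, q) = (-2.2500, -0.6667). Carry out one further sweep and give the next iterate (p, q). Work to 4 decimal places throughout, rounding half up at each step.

One sweep:
  p = (-9 - (1)·-0.6667) / (4) = -2.0833
  q = (5 - (-4)·-2.0833) / (6) = -0.5555

(-2.0833, -0.5555)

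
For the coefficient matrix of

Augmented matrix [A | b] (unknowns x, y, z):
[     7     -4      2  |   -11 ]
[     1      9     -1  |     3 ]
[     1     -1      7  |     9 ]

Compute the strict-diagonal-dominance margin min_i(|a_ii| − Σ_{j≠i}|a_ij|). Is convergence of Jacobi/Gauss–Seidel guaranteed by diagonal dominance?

row 1: |7| − (4+2) = 1
row 2: |9| − (1+1) = 7
row 3: |7| − (1+1) = 5
minimum over rows = 1 → strictly diagonally dominant (convergence guaranteed)

1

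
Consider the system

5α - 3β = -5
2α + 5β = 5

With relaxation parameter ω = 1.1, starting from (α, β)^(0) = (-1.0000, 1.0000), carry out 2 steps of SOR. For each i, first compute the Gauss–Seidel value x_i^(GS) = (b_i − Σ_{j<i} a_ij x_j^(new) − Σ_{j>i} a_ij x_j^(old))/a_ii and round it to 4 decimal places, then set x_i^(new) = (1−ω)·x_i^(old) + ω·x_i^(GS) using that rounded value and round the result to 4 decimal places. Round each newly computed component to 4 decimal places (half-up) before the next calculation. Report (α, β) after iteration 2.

(-0.3072, 1.1202)

Iteration 1:
  α: GS value = (-5 - (-3)·1.0000) / (5) = -0.4000;  α ← (1−ω)·-1.0000 + ω·-0.4000 = -0.3400
  β: GS value = (5 - (2)·-0.3400) / (5) = 1.1360;  β ← (1−ω)·1.0000 + ω·1.1360 = 1.1496
Iteration 2:
  α: GS value = (-5 - (-3)·1.1496) / (5) = -0.3102;  α ← (1−ω)·-0.3400 + ω·-0.3102 = -0.3072
  β: GS value = (5 - (2)·-0.3072) / (5) = 1.1229;  β ← (1−ω)·1.1496 + ω·1.1229 = 1.1202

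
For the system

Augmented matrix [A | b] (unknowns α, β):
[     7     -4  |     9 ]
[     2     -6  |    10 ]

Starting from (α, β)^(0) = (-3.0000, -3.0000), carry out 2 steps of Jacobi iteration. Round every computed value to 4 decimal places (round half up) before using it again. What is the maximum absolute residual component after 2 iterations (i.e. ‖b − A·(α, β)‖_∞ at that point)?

3.4287

Iteration 1:
  α = (9 - (-4)·-3.0000) / (7) = -0.4286
  β = (10 - (2)·-3.0000) / (-6) = -2.6667
Iteration 2:
  α = (9 - (-4)·-2.6667) / (7) = -0.2381
  β = (10 - (2)·-0.4286) / (-6) = -1.8095
Residual b − A·x = (3.4287, -0.3808); ∞-norm = 3.4287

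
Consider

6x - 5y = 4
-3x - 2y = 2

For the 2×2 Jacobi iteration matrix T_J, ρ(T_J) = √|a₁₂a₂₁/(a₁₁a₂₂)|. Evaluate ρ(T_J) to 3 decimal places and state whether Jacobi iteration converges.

1.118

a₁₂a₂₁/(a₁₁a₂₂) = (-5)·(-3) / ((6)·(-2)) = -1.250000
ρ = √|-1.250000| = √1.250000 = 1.118
ρ > 1, so Jacobi diverges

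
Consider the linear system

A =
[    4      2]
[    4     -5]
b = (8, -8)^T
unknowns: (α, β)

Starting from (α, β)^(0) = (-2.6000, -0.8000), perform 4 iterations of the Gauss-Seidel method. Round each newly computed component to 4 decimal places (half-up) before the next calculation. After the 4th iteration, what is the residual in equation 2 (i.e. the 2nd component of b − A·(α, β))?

-0.0001

Iteration 1:
  α = (8 - (2)·-0.8000) / (4) = 2.4000
  β = (-8 - (4)·2.4000) / (-5) = 3.5200
Iteration 2:
  α = (8 - (2)·3.5200) / (4) = 0.2400
  β = (-8 - (4)·0.2400) / (-5) = 1.7920
Iteration 3:
  α = (8 - (2)·1.7920) / (4) = 1.1040
  β = (-8 - (4)·1.1040) / (-5) = 2.4832
Iteration 4:
  α = (8 - (2)·2.4832) / (4) = 0.7584
  β = (-8 - (4)·0.7584) / (-5) = 2.2067
Residual b − A·x = (0.5530, -0.0001)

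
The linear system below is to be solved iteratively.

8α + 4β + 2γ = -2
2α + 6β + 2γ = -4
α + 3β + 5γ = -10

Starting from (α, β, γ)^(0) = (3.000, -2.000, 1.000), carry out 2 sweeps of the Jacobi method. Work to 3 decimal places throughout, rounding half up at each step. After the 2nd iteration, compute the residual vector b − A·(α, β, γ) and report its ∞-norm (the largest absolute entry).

Iteration 1:
  α = (-2 - (4)·-2.000 - (2)·1.000) / (8) = 0.500
  β = (-4 - (2)·3.000 - (2)·1.000) / (6) = -2.000
  γ = (-10 - (1)·3.000 - (3)·-2.000) / (5) = -1.400
Iteration 2:
  α = (-2 - (4)·-2.000 - (2)·-1.400) / (8) = 1.100
  β = (-4 - (2)·0.500 - (2)·-1.400) / (6) = -0.367
  γ = (-10 - (1)·0.500 - (3)·-2.000) / (5) = -0.900
Residual b − A·x = (-7.532, -2.198, -5.499); ∞-norm = 7.532

7.532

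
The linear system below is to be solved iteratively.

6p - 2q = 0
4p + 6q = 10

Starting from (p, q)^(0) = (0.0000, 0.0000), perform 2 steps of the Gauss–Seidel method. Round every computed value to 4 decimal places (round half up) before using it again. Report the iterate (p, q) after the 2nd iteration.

Iteration 1:
  p = (0 - (-2)·0.0000) / (6) = 0.0000
  q = (10 - (4)·0.0000) / (6) = 1.6667
Iteration 2:
  p = (0 - (-2)·1.6667) / (6) = 0.5556
  q = (10 - (4)·0.5556) / (6) = 1.2963

(0.5556, 1.2963)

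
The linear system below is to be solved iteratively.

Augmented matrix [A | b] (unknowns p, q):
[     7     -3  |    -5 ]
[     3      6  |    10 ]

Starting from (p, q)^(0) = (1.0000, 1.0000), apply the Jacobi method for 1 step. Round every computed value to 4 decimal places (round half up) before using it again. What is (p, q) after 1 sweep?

(-0.2857, 1.1667)

Iteration 1:
  p = (-5 - (-3)·1.0000) / (7) = -0.2857
  q = (10 - (3)·1.0000) / (6) = 1.1667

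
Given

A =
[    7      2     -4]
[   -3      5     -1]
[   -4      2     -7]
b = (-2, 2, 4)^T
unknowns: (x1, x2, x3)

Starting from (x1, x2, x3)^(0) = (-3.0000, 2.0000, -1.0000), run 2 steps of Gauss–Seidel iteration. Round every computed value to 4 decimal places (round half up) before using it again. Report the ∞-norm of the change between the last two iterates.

1.3633

Iteration 1:
  x1 = (-2 - (2)·2.0000 - (-4)·-1.0000) / (7) = -1.4286
  x2 = (2 - (-3)·-1.4286 - (-1)·-1.0000) / (5) = -0.6572
  x3 = (4 - (-4)·-1.4286 - (2)·-0.6572) / (-7) = 0.0571
Iteration 2:
  x1 = (-2 - (2)·-0.6572 - (-4)·0.0571) / (7) = -0.0653
  x2 = (2 - (-3)·-0.0653 - (-1)·0.0571) / (5) = 0.3722
  x3 = (4 - (-4)·-0.0653 - (2)·0.3722) / (-7) = -0.4278
Change: (1.3633, 1.0294, -0.4849) → max |·| = 1.3633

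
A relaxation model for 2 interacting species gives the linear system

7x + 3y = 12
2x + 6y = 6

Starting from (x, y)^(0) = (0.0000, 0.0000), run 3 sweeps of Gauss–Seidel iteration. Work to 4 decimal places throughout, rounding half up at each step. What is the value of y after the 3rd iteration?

0.4985

Iteration 1:
  x = (12 - (3)·0.0000) / (7) = 1.7143
  y = (6 - (2)·1.7143) / (6) = 0.4286
Iteration 2:
  x = (12 - (3)·0.4286) / (7) = 1.5306
  y = (6 - (2)·1.5306) / (6) = 0.4898
Iteration 3:
  x = (12 - (3)·0.4898) / (7) = 1.5044
  y = (6 - (2)·1.5044) / (6) = 0.4985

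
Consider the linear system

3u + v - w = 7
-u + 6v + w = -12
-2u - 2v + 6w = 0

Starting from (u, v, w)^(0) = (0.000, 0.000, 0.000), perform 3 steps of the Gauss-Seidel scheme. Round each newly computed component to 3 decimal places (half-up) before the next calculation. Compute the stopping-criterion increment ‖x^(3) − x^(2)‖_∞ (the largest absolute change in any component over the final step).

Iteration 1:
  u = (7 - (1)·0.000 - (-1)·0.000) / (3) = 2.333
  v = (-12 - (-1)·2.333 - (1)·0.000) / (6) = -1.611
  w = (0 - (-2)·2.333 - (-2)·-1.611) / (6) = 0.241
Iteration 2:
  u = (7 - (1)·-1.611 - (-1)·0.241) / (3) = 2.951
  v = (-12 - (-1)·2.951 - (1)·0.241) / (6) = -1.548
  w = (0 - (-2)·2.951 - (-2)·-1.548) / (6) = 0.468
Iteration 3:
  u = (7 - (1)·-1.548 - (-1)·0.468) / (3) = 3.005
  v = (-12 - (-1)·3.005 - (1)·0.468) / (6) = -1.577
  w = (0 - (-2)·3.005 - (-2)·-1.577) / (6) = 0.476
Change: (0.054, -0.029, 0.008) → max |·| = 0.054

0.054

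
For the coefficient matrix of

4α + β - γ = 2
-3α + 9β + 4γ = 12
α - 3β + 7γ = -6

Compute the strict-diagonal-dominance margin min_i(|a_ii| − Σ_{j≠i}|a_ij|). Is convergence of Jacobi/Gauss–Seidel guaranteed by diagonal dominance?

2

row 1: |4| − (1+1) = 2
row 2: |9| − (3+4) = 2
row 3: |7| − (1+3) = 3
minimum over rows = 2 → strictly diagonally dominant (convergence guaranteed)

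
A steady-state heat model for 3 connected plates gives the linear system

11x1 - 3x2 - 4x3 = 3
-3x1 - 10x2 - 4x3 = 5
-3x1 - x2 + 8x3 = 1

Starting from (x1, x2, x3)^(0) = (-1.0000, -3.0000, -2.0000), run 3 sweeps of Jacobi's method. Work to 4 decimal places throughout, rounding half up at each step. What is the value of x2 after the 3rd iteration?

-0.4518

Iteration 1:
  x1 = (3 - (-3)·-3.0000 - (-4)·-2.0000) / (11) = -1.2727
  x2 = (5 - (-3)·-1.0000 - (-4)·-2.0000) / (-10) = 0.6000
  x3 = (1 - (-3)·-1.0000 - (-1)·-3.0000) / (8) = -0.6250
Iteration 2:
  x1 = (3 - (-3)·0.6000 - (-4)·-0.6250) / (11) = 0.2091
  x2 = (5 - (-3)·-1.2727 - (-4)·-0.6250) / (-10) = 0.1318
  x3 = (1 - (-3)·-1.2727 - (-1)·0.6000) / (8) = -0.2773
Iteration 3:
  x1 = (3 - (-3)·0.1318 - (-4)·-0.2773) / (11) = 0.2078
  x2 = (5 - (-3)·0.2091 - (-4)·-0.2773) / (-10) = -0.4518
  x3 = (1 - (-3)·0.2091 - (-1)·0.1318) / (8) = 0.2199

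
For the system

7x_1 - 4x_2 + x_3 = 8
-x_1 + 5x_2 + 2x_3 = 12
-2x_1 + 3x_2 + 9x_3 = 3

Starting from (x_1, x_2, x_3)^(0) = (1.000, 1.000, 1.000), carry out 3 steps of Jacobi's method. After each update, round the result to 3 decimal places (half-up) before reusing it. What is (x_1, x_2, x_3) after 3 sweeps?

Iteration 1:
  x_1 = (8 - (-4)·1.000 - (1)·1.000) / (7) = 1.571
  x_2 = (12 - (-1)·1.000 - (2)·1.000) / (5) = 2.200
  x_3 = (3 - (-2)·1.000 - (3)·1.000) / (9) = 0.222
Iteration 2:
  x_1 = (8 - (-4)·2.200 - (1)·0.222) / (7) = 2.368
  x_2 = (12 - (-1)·1.571 - (2)·0.222) / (5) = 2.625
  x_3 = (3 - (-2)·1.571 - (3)·2.200) / (9) = -0.051
Iteration 3:
  x_1 = (8 - (-4)·2.625 - (1)·-0.051) / (7) = 2.650
  x_2 = (12 - (-1)·2.368 - (2)·-0.051) / (5) = 2.894
  x_3 = (3 - (-2)·2.368 - (3)·2.625) / (9) = -0.015

(2.650, 2.894, -0.015)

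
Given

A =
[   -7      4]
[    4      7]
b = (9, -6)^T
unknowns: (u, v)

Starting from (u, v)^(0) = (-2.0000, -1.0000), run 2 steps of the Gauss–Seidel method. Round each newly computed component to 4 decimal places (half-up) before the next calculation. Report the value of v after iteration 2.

-0.1891

Iteration 1:
  u = (9 - (4)·-1.0000) / (-7) = -1.8571
  v = (-6 - (4)·-1.8571) / (7) = 0.2041
Iteration 2:
  u = (9 - (4)·0.2041) / (-7) = -1.1691
  v = (-6 - (4)·-1.1691) / (7) = -0.1891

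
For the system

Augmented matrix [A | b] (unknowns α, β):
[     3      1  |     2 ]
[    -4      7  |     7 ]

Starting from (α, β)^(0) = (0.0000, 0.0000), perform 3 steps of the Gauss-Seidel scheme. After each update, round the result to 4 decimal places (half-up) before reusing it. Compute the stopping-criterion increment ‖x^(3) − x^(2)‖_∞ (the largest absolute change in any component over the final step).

Iteration 1:
  α = (2 - (1)·0.0000) / (3) = 0.6667
  β = (7 - (-4)·0.6667) / (7) = 1.3810
Iteration 2:
  α = (2 - (1)·1.3810) / (3) = 0.2063
  β = (7 - (-4)·0.2063) / (7) = 1.1179
Iteration 3:
  α = (2 - (1)·1.1179) / (3) = 0.2940
  β = (7 - (-4)·0.2940) / (7) = 1.1680
Change: (0.0877, 0.0501) → max |·| = 0.0877

0.0877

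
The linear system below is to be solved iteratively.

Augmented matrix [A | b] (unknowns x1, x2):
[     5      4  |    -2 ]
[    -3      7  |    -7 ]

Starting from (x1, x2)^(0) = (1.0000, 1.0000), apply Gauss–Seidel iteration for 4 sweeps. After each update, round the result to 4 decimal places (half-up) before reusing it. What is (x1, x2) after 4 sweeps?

(0.3582, -0.8465)

Iteration 1:
  x1 = (-2 - (4)·1.0000) / (5) = -1.2000
  x2 = (-7 - (-3)·-1.2000) / (7) = -1.5143
Iteration 2:
  x1 = (-2 - (4)·-1.5143) / (5) = 0.8114
  x2 = (-7 - (-3)·0.8114) / (7) = -0.6523
Iteration 3:
  x1 = (-2 - (4)·-0.6523) / (5) = 0.1218
  x2 = (-7 - (-3)·0.1218) / (7) = -0.9478
Iteration 4:
  x1 = (-2 - (4)·-0.9478) / (5) = 0.3582
  x2 = (-7 - (-3)·0.3582) / (7) = -0.8465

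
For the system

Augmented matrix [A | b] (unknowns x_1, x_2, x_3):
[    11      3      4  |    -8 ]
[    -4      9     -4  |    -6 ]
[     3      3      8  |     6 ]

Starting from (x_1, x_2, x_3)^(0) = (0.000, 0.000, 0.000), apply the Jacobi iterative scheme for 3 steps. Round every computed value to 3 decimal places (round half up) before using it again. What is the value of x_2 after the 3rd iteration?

Iteration 1:
  x_1 = (-8 - (3)·0.000 - (4)·0.000) / (11) = -0.727
  x_2 = (-6 - (-4)·0.000 - (-4)·0.000) / (9) = -0.667
  x_3 = (6 - (3)·0.000 - (3)·0.000) / (8) = 0.750
Iteration 2:
  x_1 = (-8 - (3)·-0.667 - (4)·0.750) / (11) = -0.818
  x_2 = (-6 - (-4)·-0.727 - (-4)·0.750) / (9) = -0.656
  x_3 = (6 - (3)·-0.727 - (3)·-0.667) / (8) = 1.273
Iteration 3:
  x_1 = (-8 - (3)·-0.656 - (4)·1.273) / (11) = -1.011
  x_2 = (-6 - (-4)·-0.818 - (-4)·1.273) / (9) = -0.464
  x_3 = (6 - (3)·-0.818 - (3)·-0.656) / (8) = 1.303

-0.464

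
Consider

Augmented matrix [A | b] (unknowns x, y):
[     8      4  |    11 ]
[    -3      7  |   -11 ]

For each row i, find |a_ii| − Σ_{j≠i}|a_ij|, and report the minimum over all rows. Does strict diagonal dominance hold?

row 1: |8| − (4) = 4
row 2: |7| − (3) = 4
minimum over rows = 4 → strictly diagonally dominant (convergence guaranteed)

4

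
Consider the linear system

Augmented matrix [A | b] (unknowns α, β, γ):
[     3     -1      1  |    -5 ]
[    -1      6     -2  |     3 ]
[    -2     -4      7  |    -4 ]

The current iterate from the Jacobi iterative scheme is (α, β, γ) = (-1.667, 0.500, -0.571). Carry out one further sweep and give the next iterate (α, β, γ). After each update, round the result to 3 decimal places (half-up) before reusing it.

One sweep:
  α = (-5 - (-1)·0.500 - (1)·-0.571) / (3) = -1.310
  β = (3 - (-1)·-1.667 - (-2)·-0.571) / (6) = 0.032
  γ = (-4 - (-2)·-1.667 - (-4)·0.500) / (7) = -0.762

(-1.310, 0.032, -0.762)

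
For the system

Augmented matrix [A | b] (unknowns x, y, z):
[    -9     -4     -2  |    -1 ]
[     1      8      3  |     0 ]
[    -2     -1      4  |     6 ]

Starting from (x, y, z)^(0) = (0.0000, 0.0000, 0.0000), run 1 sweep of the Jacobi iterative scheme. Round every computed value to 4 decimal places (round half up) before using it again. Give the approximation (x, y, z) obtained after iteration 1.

Iteration 1:
  x = (-1 - (-4)·0.0000 - (-2)·0.0000) / (-9) = 0.1111
  y = (0 - (1)·0.0000 - (3)·0.0000) / (8) = 0.0000
  z = (6 - (-2)·0.0000 - (-1)·0.0000) / (4) = 1.5000

(0.1111, 0.0000, 1.5000)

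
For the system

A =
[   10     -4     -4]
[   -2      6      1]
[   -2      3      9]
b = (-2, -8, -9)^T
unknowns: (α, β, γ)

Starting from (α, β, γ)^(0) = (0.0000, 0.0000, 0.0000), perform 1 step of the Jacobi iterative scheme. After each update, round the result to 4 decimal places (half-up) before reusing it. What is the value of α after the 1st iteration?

-0.2000

Iteration 1:
  α = (-2 - (-4)·0.0000 - (-4)·0.0000) / (10) = -0.2000
  β = (-8 - (-2)·0.0000 - (1)·0.0000) / (6) = -1.3333
  γ = (-9 - (-2)·0.0000 - (3)·0.0000) / (9) = -1.0000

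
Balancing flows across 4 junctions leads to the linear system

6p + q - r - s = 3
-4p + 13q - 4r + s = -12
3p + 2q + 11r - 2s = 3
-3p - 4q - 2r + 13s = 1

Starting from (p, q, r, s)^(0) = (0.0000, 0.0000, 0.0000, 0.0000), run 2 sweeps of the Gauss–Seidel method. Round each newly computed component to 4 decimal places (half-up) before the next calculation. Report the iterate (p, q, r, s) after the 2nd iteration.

Iteration 1:
  p = (3 - (1)·0.0000 - (-1)·0.0000 - (-1)·0.0000) / (6) = 0.5000
  q = (-12 - (-4)·0.5000 - (-4)·0.0000 - (1)·0.0000) / (13) = -0.7692
  r = (3 - (3)·0.5000 - (2)·-0.7692 - (-2)·0.0000) / (11) = 0.2762
  s = (1 - (-3)·0.5000 - (-4)·-0.7692 - (-2)·0.2762) / (13) = -0.0019
Iteration 2:
  p = (3 - (1)·-0.7692 - (-1)·0.2762 - (-1)·-0.0019) / (6) = 0.6739
  q = (-12 - (-4)·0.6739 - (-4)·0.2762 - (1)·-0.0019) / (13) = -0.6306
  r = (3 - (3)·0.6739 - (2)·-0.6306 - (-2)·-0.0019) / (11) = 0.2032
  s = (1 - (-3)·0.6739 - (-4)·-0.6306 - (-2)·0.2032) / (13) = 0.0697

(0.6739, -0.6306, 0.2032, 0.0697)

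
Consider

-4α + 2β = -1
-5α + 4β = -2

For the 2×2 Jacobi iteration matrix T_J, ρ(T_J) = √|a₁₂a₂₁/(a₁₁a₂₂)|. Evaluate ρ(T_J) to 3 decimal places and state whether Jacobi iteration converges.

a₁₂a₂₁/(a₁₁a₂₂) = (2)·(-5) / ((-4)·(4)) = 0.625000
ρ = √|0.625000| = √0.625000 = 0.791
ρ < 1, so Jacobi converges

0.791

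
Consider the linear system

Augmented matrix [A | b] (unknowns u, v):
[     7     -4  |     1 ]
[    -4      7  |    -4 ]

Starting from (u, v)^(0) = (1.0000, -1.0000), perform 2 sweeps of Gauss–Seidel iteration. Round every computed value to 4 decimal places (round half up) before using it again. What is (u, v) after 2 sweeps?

Iteration 1:
  u = (1 - (-4)·-1.0000) / (7) = -0.4286
  v = (-4 - (-4)·-0.4286) / (7) = -0.8163
Iteration 2:
  u = (1 - (-4)·-0.8163) / (7) = -0.3236
  v = (-4 - (-4)·-0.3236) / (7) = -0.7563

(-0.3236, -0.7563)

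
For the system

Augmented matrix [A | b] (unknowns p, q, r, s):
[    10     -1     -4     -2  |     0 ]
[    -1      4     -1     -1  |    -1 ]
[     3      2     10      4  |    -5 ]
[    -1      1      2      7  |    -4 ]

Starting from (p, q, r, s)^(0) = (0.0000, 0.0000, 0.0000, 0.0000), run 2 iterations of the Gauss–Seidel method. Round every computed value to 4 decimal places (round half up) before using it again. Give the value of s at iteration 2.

-0.4946

Iteration 1:
  p = (0 - (-1)·0.0000 - (-4)·0.0000 - (-2)·0.0000) / (10) = 0.0000
  q = (-1 - (-1)·0.0000 - (-1)·0.0000 - (-1)·0.0000) / (4) = -0.2500
  r = (-5 - (3)·0.0000 - (2)·-0.2500 - (4)·0.0000) / (10) = -0.4500
  s = (-4 - (-1)·0.0000 - (1)·-0.2500 - (2)·-0.4500) / (7) = -0.4071
Iteration 2:
  p = (0 - (-1)·-0.2500 - (-4)·-0.4500 - (-2)·-0.4071) / (10) = -0.2864
  q = (-1 - (-1)·-0.2864 - (-1)·-0.4500 - (-1)·-0.4071) / (4) = -0.5359
  r = (-5 - (3)·-0.2864 - (2)·-0.5359 - (4)·-0.4071) / (10) = -0.1441
  s = (-4 - (-1)·-0.2864 - (1)·-0.5359 - (2)·-0.1441) / (7) = -0.4946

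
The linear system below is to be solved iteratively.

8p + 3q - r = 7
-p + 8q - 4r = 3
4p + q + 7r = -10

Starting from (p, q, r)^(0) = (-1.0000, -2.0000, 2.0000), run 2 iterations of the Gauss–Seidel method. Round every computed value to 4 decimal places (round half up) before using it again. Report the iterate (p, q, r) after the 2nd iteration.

(-0.0698, -0.9987, -1.2460)

Iteration 1:
  p = (7 - (3)·-2.0000 - (-1)·2.0000) / (8) = 1.8750
  q = (3 - (-1)·1.8750 - (-4)·2.0000) / (8) = 1.6094
  r = (-10 - (4)·1.8750 - (1)·1.6094) / (7) = -2.7299
Iteration 2:
  p = (7 - (3)·1.6094 - (-1)·-2.7299) / (8) = -0.0698
  q = (3 - (-1)·-0.0698 - (-4)·-2.7299) / (8) = -0.9987
  r = (-10 - (4)·-0.0698 - (1)·-0.9987) / (7) = -1.2460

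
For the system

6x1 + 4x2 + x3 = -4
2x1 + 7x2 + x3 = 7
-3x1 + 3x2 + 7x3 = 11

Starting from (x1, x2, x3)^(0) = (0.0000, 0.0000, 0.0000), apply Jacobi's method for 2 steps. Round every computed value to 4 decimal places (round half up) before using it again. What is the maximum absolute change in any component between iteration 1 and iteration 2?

Iteration 1:
  x1 = (-4 - (4)·0.0000 - (1)·0.0000) / (6) = -0.6667
  x2 = (7 - (2)·0.0000 - (1)·0.0000) / (7) = 1.0000
  x3 = (11 - (-3)·0.0000 - (3)·0.0000) / (7) = 1.5714
Iteration 2:
  x1 = (-4 - (4)·1.0000 - (1)·1.5714) / (6) = -1.5952
  x2 = (7 - (2)·-0.6667 - (1)·1.5714) / (7) = 0.9660
  x3 = (11 - (-3)·-0.6667 - (3)·1.0000) / (7) = 0.8571
Change: (-0.9285, -0.0340, -0.7143) → max |·| = 0.9285

0.9285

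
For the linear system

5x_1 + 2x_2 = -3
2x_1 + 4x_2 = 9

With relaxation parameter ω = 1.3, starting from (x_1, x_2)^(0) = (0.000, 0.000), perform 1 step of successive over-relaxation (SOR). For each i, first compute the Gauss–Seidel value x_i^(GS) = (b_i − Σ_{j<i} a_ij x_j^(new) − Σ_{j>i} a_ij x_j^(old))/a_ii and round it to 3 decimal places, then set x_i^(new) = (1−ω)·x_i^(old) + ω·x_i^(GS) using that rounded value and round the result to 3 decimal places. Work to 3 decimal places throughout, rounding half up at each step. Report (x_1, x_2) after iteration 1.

(-0.780, 3.432)

Iteration 1:
  x_1: GS value = (-3 - (2)·0.000) / (5) = -0.600;  x_1 ← (1−ω)·0.000 + ω·-0.600 = -0.780
  x_2: GS value = (9 - (2)·-0.780) / (4) = 2.640;  x_2 ← (1−ω)·0.000 + ω·2.640 = 3.432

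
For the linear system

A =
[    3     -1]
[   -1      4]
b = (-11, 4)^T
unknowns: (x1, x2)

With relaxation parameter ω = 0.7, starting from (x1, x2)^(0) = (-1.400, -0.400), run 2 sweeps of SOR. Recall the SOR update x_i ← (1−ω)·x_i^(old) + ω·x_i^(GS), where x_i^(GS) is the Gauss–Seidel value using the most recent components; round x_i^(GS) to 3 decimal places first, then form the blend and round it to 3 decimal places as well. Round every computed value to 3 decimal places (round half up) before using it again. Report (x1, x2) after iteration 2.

(-3.481, 0.103)

Iteration 1:
  x1: GS value = (-11 - (-1)·-0.400) / (3) = -3.800;  x1 ← (1−ω)·-1.400 + ω·-3.800 = -3.080
  x2: GS value = (4 - (-1)·-3.080) / (4) = 0.230;  x2 ← (1−ω)·-0.400 + ω·0.230 = 0.041
Iteration 2:
  x1: GS value = (-11 - (-1)·0.041) / (3) = -3.653;  x1 ← (1−ω)·-3.080 + ω·-3.653 = -3.481
  x2: GS value = (4 - (-1)·-3.481) / (4) = 0.130;  x2 ← (1−ω)·0.041 + ω·0.130 = 0.103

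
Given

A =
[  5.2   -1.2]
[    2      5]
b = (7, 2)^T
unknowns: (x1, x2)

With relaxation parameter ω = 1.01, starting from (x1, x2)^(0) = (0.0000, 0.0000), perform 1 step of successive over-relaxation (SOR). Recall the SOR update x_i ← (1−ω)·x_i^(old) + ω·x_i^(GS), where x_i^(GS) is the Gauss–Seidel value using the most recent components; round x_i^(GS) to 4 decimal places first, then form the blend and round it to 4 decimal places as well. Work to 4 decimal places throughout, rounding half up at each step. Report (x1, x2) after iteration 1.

Iteration 1:
  x1: GS value = (7 - (-1.2)·0.0000) / (5.2) = 1.3462;  x1 ← (1−ω)·0.0000 + ω·1.3462 = 1.3597
  x2: GS value = (2 - (2)·1.3597) / (5) = -0.1439;  x2 ← (1−ω)·0.0000 + ω·-0.1439 = -0.1453

(1.3597, -0.1453)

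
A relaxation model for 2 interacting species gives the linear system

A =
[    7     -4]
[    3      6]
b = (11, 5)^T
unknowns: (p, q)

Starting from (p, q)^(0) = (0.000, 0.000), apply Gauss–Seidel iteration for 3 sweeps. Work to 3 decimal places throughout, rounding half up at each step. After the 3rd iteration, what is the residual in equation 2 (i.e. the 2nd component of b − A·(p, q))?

-0.001

Iteration 1:
  p = (11 - (-4)·0.000) / (7) = 1.571
  q = (5 - (3)·1.571) / (6) = 0.048
Iteration 2:
  p = (11 - (-4)·0.048) / (7) = 1.599
  q = (5 - (3)·1.599) / (6) = 0.034
Iteration 3:
  p = (11 - (-4)·0.034) / (7) = 1.591
  q = (5 - (3)·1.591) / (6) = 0.038
Residual b − A·x = (0.015, -0.001)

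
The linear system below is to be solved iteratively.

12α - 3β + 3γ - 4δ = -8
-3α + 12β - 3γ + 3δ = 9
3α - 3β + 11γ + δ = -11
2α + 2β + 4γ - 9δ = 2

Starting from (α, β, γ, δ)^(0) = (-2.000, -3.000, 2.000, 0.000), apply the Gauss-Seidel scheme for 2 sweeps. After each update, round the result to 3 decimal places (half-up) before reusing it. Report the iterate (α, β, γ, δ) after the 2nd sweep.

Iteration 1:
  α = (-8 - (-3)·-3.000 - (3)·2.000 - (-4)·0.000) / (12) = -1.917
  β = (9 - (-3)·-1.917 - (-3)·2.000 - (3)·0.000) / (12) = 0.771
  γ = (-11 - (3)·-1.917 - (-3)·0.771 - (1)·0.000) / (11) = -0.267
  δ = (2 - (2)·-1.917 - (2)·0.771 - (4)·-0.267) / (-9) = -0.596
Iteration 2:
  α = (-8 - (-3)·0.771 - (3)·-0.267 - (-4)·-0.596) / (12) = -0.606
  β = (9 - (-3)·-0.606 - (-3)·-0.267 - (3)·-0.596) / (12) = 0.681
  γ = (-11 - (3)·-0.606 - (-3)·0.681 - (1)·-0.596) / (11) = -0.595
  δ = (2 - (2)·-0.606 - (2)·0.681 - (4)·-0.595) / (-9) = -0.470

(-0.606, 0.681, -0.595, -0.470)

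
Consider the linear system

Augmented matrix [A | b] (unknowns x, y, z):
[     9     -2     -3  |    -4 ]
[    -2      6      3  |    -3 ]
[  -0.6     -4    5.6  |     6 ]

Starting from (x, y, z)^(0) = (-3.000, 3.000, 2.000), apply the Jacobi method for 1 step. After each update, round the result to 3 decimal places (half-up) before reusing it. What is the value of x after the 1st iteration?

Iteration 1:
  x = (-4 - (-2)·3.000 - (-3)·2.000) / (9) = 0.889
  y = (-3 - (-2)·-3.000 - (3)·2.000) / (6) = -2.500
  z = (6 - (-0.6)·-3.000 - (-4)·3.000) / (5.6) = 2.893

0.889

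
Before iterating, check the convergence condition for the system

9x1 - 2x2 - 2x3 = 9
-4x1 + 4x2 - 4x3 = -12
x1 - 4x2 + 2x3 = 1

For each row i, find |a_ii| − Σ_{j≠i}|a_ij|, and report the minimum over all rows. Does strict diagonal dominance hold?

row 1: |9| − (2+2) = 5
row 2: |4| − (4+4) = -4
row 3: |2| − (1+4) = -3
minimum over rows = -4 → not strictly diagonally dominant

-4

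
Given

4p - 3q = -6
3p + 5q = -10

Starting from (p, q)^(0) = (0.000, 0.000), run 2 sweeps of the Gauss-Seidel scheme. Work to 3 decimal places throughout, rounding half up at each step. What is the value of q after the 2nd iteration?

Iteration 1:
  p = (-6 - (-3)·0.000) / (4) = -1.500
  q = (-10 - (3)·-1.500) / (5) = -1.100
Iteration 2:
  p = (-6 - (-3)·-1.100) / (4) = -2.325
  q = (-10 - (3)·-2.325) / (5) = -0.605

-0.605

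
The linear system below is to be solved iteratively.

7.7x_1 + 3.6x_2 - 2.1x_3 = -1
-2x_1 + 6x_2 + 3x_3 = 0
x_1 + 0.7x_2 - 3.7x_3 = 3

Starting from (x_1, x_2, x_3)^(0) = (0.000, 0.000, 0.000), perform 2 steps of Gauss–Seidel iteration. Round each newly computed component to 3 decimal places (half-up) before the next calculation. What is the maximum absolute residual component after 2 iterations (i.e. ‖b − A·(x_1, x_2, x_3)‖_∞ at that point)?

Iteration 1:
  x_1 = (-1 - (3.6)·0.000 - (-2.1)·0.000) / (7.7) = -0.130
  x_2 = (0 - (-2)·-0.130 - (3)·0.000) / (6) = -0.043
  x_3 = (3 - (1)·-0.130 - (0.7)·-0.043) / (-3.7) = -0.854
Iteration 2:
  x_1 = (-1 - (3.6)·-0.043 - (-2.1)·-0.854) / (7.7) = -0.343
  x_2 = (0 - (-2)·-0.343 - (3)·-0.854) / (6) = 0.313
  x_3 = (3 - (1)·-0.343 - (0.7)·0.313) / (-3.7) = -0.844
Residual b − A·x = (-1.258, -0.032, 0.001); ∞-norm = 1.258

1.258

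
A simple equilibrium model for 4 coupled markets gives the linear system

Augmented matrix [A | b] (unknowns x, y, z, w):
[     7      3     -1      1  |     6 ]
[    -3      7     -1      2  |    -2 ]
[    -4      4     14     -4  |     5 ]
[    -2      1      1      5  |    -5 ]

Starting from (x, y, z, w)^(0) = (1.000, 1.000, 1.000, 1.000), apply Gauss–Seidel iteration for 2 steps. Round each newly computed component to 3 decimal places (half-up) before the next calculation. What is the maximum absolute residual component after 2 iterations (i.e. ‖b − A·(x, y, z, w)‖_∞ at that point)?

Iteration 1:
  x = (6 - (3)·1.000 - (-1)·1.000 - (1)·1.000) / (7) = 0.429
  y = (-2 - (-3)·0.429 - (-1)·1.000 - (2)·1.000) / (7) = -0.245
  z = (5 - (-4)·0.429 - (4)·-0.245 - (-4)·1.000) / (14) = 0.835
  w = (-5 - (-2)·0.429 - (1)·-0.245 - (1)·0.835) / (5) = -0.946
Iteration 2:
  x = (6 - (3)·-0.245 - (-1)·0.835 - (1)·-0.946) / (7) = 1.217
  y = (-2 - (-3)·1.217 - (-1)·0.835 - (2)·-0.946) / (7) = 0.625
  z = (5 - (-4)·1.217 - (4)·0.625 - (-4)·-0.946) / (14) = 0.256
  w = (-5 - (-2)·1.217 - (1)·0.625 - (1)·0.256) / (5) = -0.689
Residual b − A·x = (-3.449, -1.090, 1.028, -0.002); ∞-norm = 3.449

3.449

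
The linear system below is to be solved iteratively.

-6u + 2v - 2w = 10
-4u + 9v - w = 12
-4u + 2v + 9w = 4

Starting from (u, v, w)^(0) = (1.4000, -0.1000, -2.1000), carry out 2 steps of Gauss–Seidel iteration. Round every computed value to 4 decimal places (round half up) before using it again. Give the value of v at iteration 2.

0.6951

Iteration 1:
  u = (10 - (2)·-0.1000 - (-2)·-2.1000) / (-6) = -1.0000
  v = (12 - (-4)·-1.0000 - (-1)·-2.1000) / (9) = 0.6556
  w = (4 - (-4)·-1.0000 - (2)·0.6556) / (9) = -0.1457
Iteration 2:
  u = (10 - (2)·0.6556 - (-2)·-0.1457) / (-6) = -1.3996
  v = (12 - (-4)·-1.3996 - (-1)·-0.1457) / (9) = 0.6951
  w = (4 - (-4)·-1.3996 - (2)·0.6951) / (9) = -0.3321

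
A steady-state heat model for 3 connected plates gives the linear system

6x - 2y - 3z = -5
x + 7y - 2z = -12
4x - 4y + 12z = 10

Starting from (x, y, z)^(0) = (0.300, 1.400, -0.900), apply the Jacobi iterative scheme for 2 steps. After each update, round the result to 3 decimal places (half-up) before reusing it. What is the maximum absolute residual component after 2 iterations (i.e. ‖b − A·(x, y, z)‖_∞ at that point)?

3.392

Iteration 1:
  x = (-5 - (-2)·1.400 - (-3)·-0.900) / (6) = -0.817
  y = (-12 - (1)·0.300 - (-2)·-0.900) / (7) = -2.014
  z = (10 - (4)·0.300 - (-4)·1.400) / (12) = 1.200
Iteration 2:
  x = (-5 - (-2)·-2.014 - (-3)·1.200) / (6) = -0.905
  y = (-12 - (1)·-0.817 - (-2)·1.200) / (7) = -1.255
  z = (10 - (4)·-0.817 - (-4)·-2.014) / (12) = 0.434
Residual b − A·x = (-0.778, -1.442, 3.392); ∞-norm = 3.392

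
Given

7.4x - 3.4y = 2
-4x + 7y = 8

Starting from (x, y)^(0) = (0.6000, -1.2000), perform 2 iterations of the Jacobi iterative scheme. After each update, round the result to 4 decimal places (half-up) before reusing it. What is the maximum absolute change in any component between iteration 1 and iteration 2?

1.2340

Iteration 1:
  x = (2 - (-3.4)·-1.2000) / (7.4) = -0.2811
  y = (8 - (-4)·0.6000) / (7) = 1.4857
Iteration 2:
  x = (2 - (-3.4)·1.4857) / (7.4) = 0.9529
  y = (8 - (-4)·-0.2811) / (7) = 0.9822
Change: (1.2340, -0.5035) → max |·| = 1.2340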